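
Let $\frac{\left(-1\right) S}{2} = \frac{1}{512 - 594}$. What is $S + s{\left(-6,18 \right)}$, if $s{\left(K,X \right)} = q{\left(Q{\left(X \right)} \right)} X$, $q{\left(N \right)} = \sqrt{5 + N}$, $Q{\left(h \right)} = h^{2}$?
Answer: $\frac{1}{41} + 18 \sqrt{329} \approx 326.51$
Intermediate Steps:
$S = \frac{1}{41}$ ($S = - \frac{2}{512 - 594} = - \frac{2}{-82} = \left(-2\right) \left(- \frac{1}{82}\right) = \frac{1}{41} \approx 0.02439$)
$s{\left(K,X \right)} = X \sqrt{5 + X^{2}}$ ($s{\left(K,X \right)} = \sqrt{5 + X^{2}} X = X \sqrt{5 + X^{2}}$)
$S + s{\left(-6,18 \right)} = \frac{1}{41} + 18 \sqrt{5 + 18^{2}} = \frac{1}{41} + 18 \sqrt{5 + 324} = \frac{1}{41} + 18 \sqrt{329}$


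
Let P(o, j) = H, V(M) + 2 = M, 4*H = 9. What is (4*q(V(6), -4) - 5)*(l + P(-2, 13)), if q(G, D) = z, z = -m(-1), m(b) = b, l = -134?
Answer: 527/4 ≈ 131.75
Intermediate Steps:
H = 9/4 (H = (1/4)*9 = 9/4 ≈ 2.2500)
V(M) = -2 + M
P(o, j) = 9/4
z = 1 (z = -1*(-1) = 1)
q(G, D) = 1
(4*q(V(6), -4) - 5)*(l + P(-2, 13)) = (4*1 - 5)*(-134 + 9/4) = (4 - 5)*(-527/4) = -1*(-527/4) = 527/4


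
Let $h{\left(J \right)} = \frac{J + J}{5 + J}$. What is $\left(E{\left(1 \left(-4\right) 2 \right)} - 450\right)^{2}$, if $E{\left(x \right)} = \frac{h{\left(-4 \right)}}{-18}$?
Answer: $\frac{16370116}{81} \approx 2.021 \cdot 10^{5}$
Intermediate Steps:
$h{\left(J \right)} = \frac{2 J}{5 + J}$
$E{\left(x \right)} = \frac{4}{9}$ ($E{\left(x \right)} = \frac{2 \left(-4\right) \frac{1}{5 - 4}}{-18} = 2 \left(-4\right) 1^{-1} \left(- \frac{1}{18}\right) = 2 \left(-4\right) 1 \left(- \frac{1}{18}\right) = \left(-8\right) \left(- \frac{1}{18}\right) = \frac{4}{9}$)
$\left(E{\left(1 \left(-4\right) 2 \right)} - 450\right)^{2} = \left(\frac{4}{9} - 450\right)^{2} = \left(- \frac{4046}{9}\right)^{2} = \frac{16370116}{81}$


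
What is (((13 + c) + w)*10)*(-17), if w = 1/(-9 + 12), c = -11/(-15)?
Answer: -7174/3 ≈ -2391.3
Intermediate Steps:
c = 11/15 (c = -11*(-1/15) = 11/15 ≈ 0.73333)
w = ⅓ (w = 1/3 = ⅓ ≈ 0.33333)
(((13 + c) + w)*10)*(-17) = (((13 + 11/15) + ⅓)*10)*(-17) = ((206/15 + ⅓)*10)*(-17) = ((211/15)*10)*(-17) = (422/3)*(-17) = -7174/3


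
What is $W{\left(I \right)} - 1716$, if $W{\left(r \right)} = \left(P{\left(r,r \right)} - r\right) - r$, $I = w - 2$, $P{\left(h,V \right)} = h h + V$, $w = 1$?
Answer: $-1714$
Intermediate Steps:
$P{\left(h,V \right)} = V + h^{2}$ ($P{\left(h,V \right)} = h^{2} + V = V + h^{2}$)
$I = -1$ ($I = 1 - 2 = -1$)
$W{\left(r \right)} = r^{2} - r$ ($W{\left(r \right)} = \left(\left(r + r^{2}\right) - r\right) - r = r^{2} - r$)
$W{\left(I \right)} - 1716 = - (-1 - 1) - 1716 = \left(-1\right) \left(-2\right) - 1716 = 2 - 1716 = -1714$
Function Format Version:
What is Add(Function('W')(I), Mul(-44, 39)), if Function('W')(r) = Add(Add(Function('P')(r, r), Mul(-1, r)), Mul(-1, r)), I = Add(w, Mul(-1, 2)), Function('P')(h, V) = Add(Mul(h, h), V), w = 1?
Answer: -1714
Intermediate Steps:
Function('P')(h, V) = Add(V, Pow(h, 2)) (Function('P')(h, V) = Add(Pow(h, 2), V) = Add(V, Pow(h, 2)))
I = -1 (I = Add(1, Mul(-1, 2)) = Add(1, -2) = -1)
Function('W')(r) = Add(Pow(r, 2), Mul(-1, r)) (Function('W')(r) = Add(Add(Add(r, Pow(r, 2)), Mul(-1, r)), Mul(-1, r)) = Add(Pow(r, 2), Mul(-1, r)))
Add(Function('W')(I), Mul(-44, 39)) = Add(Mul(-1, Add(-1, -1)), Mul(-44, 39)) = Add(Mul(-1, -2), -1716) = Add(2, -1716) = -1714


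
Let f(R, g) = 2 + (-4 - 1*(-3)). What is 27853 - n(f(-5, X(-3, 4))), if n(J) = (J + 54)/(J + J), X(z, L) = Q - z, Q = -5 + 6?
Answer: 55651/2 ≈ 27826.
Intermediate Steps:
Q = 1
X(z, L) = 1 - z
f(R, g) = 1 (f(R, g) = 2 + (-4 + 3) = 2 - 1 = 1)
n(J) = (54 + J)/(2*J) (n(J) = (54 + J)/((2*J)) = (54 + J)*(1/(2*J)) = (54 + J)/(2*J))
27853 - n(f(-5, X(-3, 4))) = 27853 - (54 + 1)/(2*1) = 27853 - 55/2 = 55651/2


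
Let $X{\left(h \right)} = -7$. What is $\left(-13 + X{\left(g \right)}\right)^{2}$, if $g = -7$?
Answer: $400$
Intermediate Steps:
$\left(-13 + X{\left(g \right)}\right)^{2} = \left(-13 - 7\right)^{2} = \left(-20\right)^{2} = 400$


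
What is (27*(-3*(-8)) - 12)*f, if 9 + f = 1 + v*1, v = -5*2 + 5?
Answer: -8268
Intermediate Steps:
v = -5 (v = -10 + 5 = -5)
f = -13 (f = -9 + (1 - 5*1) = -9 + (1 - 5) = -9 - 4 = -13)
(27*(-3*(-8)) - 12)*f = (27*(-3*(-8)) - 12)*(-13) = (27*24 - 12)*(-13) = (648 - 12)*(-13) = 636*(-13) = -8268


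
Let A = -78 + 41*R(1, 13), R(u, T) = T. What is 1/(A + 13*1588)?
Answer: 1/21099 ≈ 4.7396e-5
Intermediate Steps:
A = 455 (A = -78 + 41*13 = -78 + 533 = 455)
1/(A + 13*1588) = 1/(455 + 13*1588) = 1/(455 + 20644) = 1/21099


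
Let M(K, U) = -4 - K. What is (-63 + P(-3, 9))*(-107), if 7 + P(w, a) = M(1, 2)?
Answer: 8025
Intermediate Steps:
P(w, a) = -12 (P(w, a) = -7 + (-4 - 1*1) = -7 + (-4 - 1) = -7 - 5 = -12)
(-63 + P(-3, 9))*(-107) = (-63 - 12)*(-107) = -75*(-107) = 8025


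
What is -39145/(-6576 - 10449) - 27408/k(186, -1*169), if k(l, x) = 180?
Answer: -170213/1135 ≈ -149.97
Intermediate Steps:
-39145/(-6576 - 10449) - 27408/k(186, -1*169) = -39145/(-6576 - 10449) - 27408/180 = -39145/(-17025) - 27408*1/180 = -39145*(-1/17025) - 2284/15 = 7829/3405 - 2284/15 = -170213/1135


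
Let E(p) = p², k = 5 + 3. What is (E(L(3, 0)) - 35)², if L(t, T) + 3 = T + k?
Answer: 100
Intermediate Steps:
k = 8
L(t, T) = 5 + T (L(t, T) = -3 + (T + 8) = -3 + (8 + T) = 5 + T)
(E(L(3, 0)) - 35)² = ((5 + 0)² - 35)² = (5² - 35)² = (25 - 35)² = (-10)² = 100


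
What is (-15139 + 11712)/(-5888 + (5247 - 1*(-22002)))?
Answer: -3427/21361 ≈ -0.16043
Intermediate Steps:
(-15139 + 11712)/(-5888 + (5247 - 1*(-22002))) = -3427/(-5888 + (5247 + 22002)) = -3427/(-5888 + 27249) = -3427/21361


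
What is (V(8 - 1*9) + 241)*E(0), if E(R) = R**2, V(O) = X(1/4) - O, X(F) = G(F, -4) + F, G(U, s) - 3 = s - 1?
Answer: 0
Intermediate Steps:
G(U, s) = 2 + s (G(U, s) = 3 + (s - 1) = 3 + (-1 + s) = 2 + s)
X(F) = -2 + F (X(F) = (2 - 4) + F = -2 + F)
V(O) = -7/4 - O (V(O) = (-2 + 1/4) - O = -7/4 - O)
(V(8 - 1*9) + 241)*E(0) = ((-7/4 - (8 - 1*9)) + 241)*0**2 = ((-7/4 - (8 - 9)) + 241)*0 = ((-7/4 - 1*(-1)) + 241)*0 = ((-7/4 + 1) + 241)*0 = (-3/4 + 241)*0 = (961/4)*0 = 0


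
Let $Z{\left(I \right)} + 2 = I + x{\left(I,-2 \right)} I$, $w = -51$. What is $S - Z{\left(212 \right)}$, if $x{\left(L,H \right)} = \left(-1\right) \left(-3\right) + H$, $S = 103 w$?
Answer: $-5675$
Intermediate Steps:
$S = -5253$ ($S = 103 \left(-51\right) = -5253$)
$x{\left(L,H \right)} = 3 + H$
$Z{\left(I \right)} = -2 + 2 I$ ($Z{\left(I \right)} = -2 + \left(I + \left(3 - 2\right) I\right) = -2 + \left(I + 1 I\right) = -2 + \left(I + I\right) = -2 + 2 I$)
$S - Z{\left(212 \right)} = -5253 - \left(-2 + 2 \cdot 212\right) = -5253 - \left(-2 + 424\right) = -5253 - 422 = -5675$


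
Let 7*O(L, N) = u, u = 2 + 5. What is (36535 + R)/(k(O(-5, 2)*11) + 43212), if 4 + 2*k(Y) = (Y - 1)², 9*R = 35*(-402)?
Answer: 20983/25956 ≈ 0.80841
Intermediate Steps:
R = -4690/3 (R = (35*(-402))/9 = (⅑)*(-14070) = -4690/3 ≈ -1563.3)
u = 7
O(L, N) = 1 (O(L, N) = (⅐)*7 = 1)
k(Y) = -2 + (-1 + Y)²/2 (k(Y) = -2 + (Y - 1)²/2 = -2 + (-1 + Y)²/2)
(36535 + R)/(k(O(-5, 2)*11) + 43212) = (36535 - 4690/3)/((-2 + (-1 + 1*11)²/2) + 43212) = 104915/(3*((-2 + (-1 + 11)²/2) + 43212)) = 104915/(3*((-2 + (½)*10²) + 43212)) = 104915/(3*((-2 + (½)*100) + 43212)) = 104915/(3*((-2 + 50) + 43212)) = 104915/(3*(48 + 43212)) = (104915/3)/43260 = (104915/3)*(1/43260) = 20983/25956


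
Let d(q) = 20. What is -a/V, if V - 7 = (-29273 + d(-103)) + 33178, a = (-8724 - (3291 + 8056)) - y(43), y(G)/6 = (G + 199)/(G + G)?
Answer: 863779/169076 ≈ 5.1088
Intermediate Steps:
y(G) = 3*(199 + G)/G (y(G) = 6*((G + 199)/(G + G)) = 6*((199 + G)/((2*G))) = 6*((199 + G)*(1/(2*G))) = 6*((199 + G)/(2*G)) = 3*(199 + G)/G)
a = -863779/43 (a = (-8724 - (3291 + 8056)) - (3 + 597/43) = (-8724 - 1*11347) - (3 + 597*(1/43)) = (-8724 - 11347) - (3 + 597/43) = -20071 - 1*726/43 = -20071 - 726/43 = -863779/43 ≈ -20088.)
V = 3932 (V = 7 + ((-29273 + 20) + 33178) = 7 + (-29253 + 33178) = 7 + 3925 = 3932)
-a/V = -(-863779)/(43*3932) = -1*(-863779/169076) = 863779/169076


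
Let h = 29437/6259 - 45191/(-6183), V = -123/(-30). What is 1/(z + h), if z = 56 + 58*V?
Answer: 193496985/59173711393 ≈ 0.0032700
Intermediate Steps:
V = 41/10 (V = -123*(-1/30) = 41/10 ≈ 4.1000)
z = 1469/5 (z = 56 + 58*(41/10) = 56 + 1189/5 = 1469/5 ≈ 293.80)
h = 464859440/38699397 (h = 29437*(1/6259) - 45191*(-1/6183) = 29437/6259 + 45191/6183 = 464859440/38699397 ≈ 12.012)
1/(z + h) = 1/(1469/5 + 464859440/38699397) = 1/(59173711393/193496985) = 193496985/59173711393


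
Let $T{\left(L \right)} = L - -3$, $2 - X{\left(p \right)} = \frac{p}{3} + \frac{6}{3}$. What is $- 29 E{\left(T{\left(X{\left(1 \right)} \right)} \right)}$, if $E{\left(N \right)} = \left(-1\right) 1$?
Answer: $29$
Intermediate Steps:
$X{\left(p \right)} = - \frac{p}{3}$ ($X{\left(p \right)} = 2 - \left(\frac{p}{3} + \frac{6}{3}\right) = 2 - \left(p \frac{1}{3} + 6 \cdot \frac{1}{3}\right) = 2 - \left(\frac{p}{3} + 2\right) = 2 - \left(2 + \frac{p}{3}\right) = - \frac{p}{3}$)
$T{\left(L \right)} = 3 + L$ ($T{\left(L \right)} = L + 3 = 3 + L$)
$E{\left(N \right)} = -1$
$- 29 E{\left(T{\left(X{\left(1 \right)} \right)} \right)} = \left(-29\right) \left(-1\right) = 29$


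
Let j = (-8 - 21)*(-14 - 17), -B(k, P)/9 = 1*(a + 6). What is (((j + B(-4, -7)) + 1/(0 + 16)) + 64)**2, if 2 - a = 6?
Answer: 228644641/256 ≈ 8.9314e+5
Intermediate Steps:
a = -4 (a = 2 - 1*6 = 2 - 6 = -4)
B(k, P) = -18 (B(k, P) = -9*(-4 + 6) = -9*2 = -18)
j = 899 (j = -29*(-31) = 899)
(((j + B(-4, -7)) + 1/(0 + 16)) + 64)**2 = (((899 - 18) + 1/(0 + 16)) + 64)**2 = ((881 + 1/16) + 64)**2 = (14097/16 + 64)**2 = (15121/16)**2 = 228644641/256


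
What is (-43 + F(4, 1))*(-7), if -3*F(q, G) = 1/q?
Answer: 3619/12 ≈ 301.58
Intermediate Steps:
F(q, G) = -1/(3*q)
(-43 + F(4, 1))*(-7) = (-43 - ⅓/4)*(-7) = (-43 - ⅓*¼)*(-7) = (-43 - 1/12)*(-7) = -517/12*(-7) = 3619/12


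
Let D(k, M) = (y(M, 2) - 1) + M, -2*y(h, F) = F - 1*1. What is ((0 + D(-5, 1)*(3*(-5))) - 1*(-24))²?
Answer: 3969/4 ≈ 992.25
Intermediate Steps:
y(h, F) = ½ - F/2 (y(h, F) = -(F - 1*1)/2 = -(F - 1)/2 = -(-1 + F)/2 = ½ - F/2)
D(k, M) = -3/2 + M (D(k, M) = ((½ - ½*2) - 1) + M = ((½ - 1) - 1) + M = (-½ - 1) + M = -3/2 + M)
((0 + D(-5, 1)*(3*(-5))) - 1*(-24))² = ((0 + (-3/2 + 1)*(3*(-5))) - 1*(-24))² = ((0 - ½*(-15)) + 24)² = ((0 + 15/2) + 24)² = (15/2 + 24)² = (63/2)² = 3969/4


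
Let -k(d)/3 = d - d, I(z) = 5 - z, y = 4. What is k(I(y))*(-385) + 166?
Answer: 166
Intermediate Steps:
k(d) = 0 (k(d) = -3*(d - d) = -3*0 = 0)
k(I(y))*(-385) + 166 = 0*(-385) + 166 = 0 + 166 = 166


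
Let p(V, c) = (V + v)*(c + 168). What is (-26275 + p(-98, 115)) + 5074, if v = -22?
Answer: -55161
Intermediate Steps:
p(V, c) = (-22 + V)*(168 + c) (p(V, c) = (V - 22)*(c + 168) = (-22 + V)*(168 + c))
(-26275 + p(-98, 115)) + 5074 = (-26275 + (-3696 - 22*115 + 168*(-98) - 98*115)) + 5074 = (-26275 + (-3696 - 2530 - 16464 - 11270)) + 5074 = (-26275 - 33960) + 5074 = -60235 + 5074 = -55161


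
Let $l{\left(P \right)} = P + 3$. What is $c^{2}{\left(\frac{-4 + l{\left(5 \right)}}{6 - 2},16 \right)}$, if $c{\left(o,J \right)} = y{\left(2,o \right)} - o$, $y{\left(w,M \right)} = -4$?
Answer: $25$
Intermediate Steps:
$l{\left(P \right)} = 3 + P$
$c{\left(o,J \right)} = -4 - o$
$c^{2}{\left(\frac{-4 + l{\left(5 \right)}}{6 - 2},16 \right)} = \left(-4 - \frac{-4 + \left(3 + 5\right)}{6 - 2}\right)^{2} = \left(-4 - \frac{-4 + 8}{4}\right)^{2} = \left(-4 - 4 \cdot \frac{1}{4}\right)^{2} = \left(-4 - 1\right)^{2} = \left(-5\right)^{2} = 25$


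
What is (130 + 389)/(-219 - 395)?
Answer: -519/614 ≈ -0.84528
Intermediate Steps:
(130 + 389)/(-219 - 395) = 519/(-614) = 519*(-1/614) = -519/614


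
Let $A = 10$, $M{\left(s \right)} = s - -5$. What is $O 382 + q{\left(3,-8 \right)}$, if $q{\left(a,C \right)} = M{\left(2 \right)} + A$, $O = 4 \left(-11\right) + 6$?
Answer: $-14499$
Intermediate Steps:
$O = -38$ ($O = -44 + 6 = -38$)
$M{\left(s \right)} = 5 + s$ ($M{\left(s \right)} = s + 5 = 5 + s$)
$q{\left(a,C \right)} = 17$ ($q{\left(a,C \right)} = \left(5 + 2\right) + 10 = 7 + 10 = 17$)
$O 382 + q{\left(3,-8 \right)} = \left(-38\right) 382 + 17 = -14516 + 17 = -14499$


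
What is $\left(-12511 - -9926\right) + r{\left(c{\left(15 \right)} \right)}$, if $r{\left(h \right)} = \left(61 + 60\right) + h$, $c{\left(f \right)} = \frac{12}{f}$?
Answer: $- \frac{12316}{5} \approx -2463.2$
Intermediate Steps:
$r{\left(h \right)} = 121 + h$
$\left(-12511 - -9926\right) + r{\left(c{\left(15 \right)} \right)} = \left(-12511 - -9926\right) + \left(121 + \frac{12}{15}\right) = \left(-12511 + 9926\right) + \left(121 + 12 \cdot \frac{1}{15}\right) = -2585 + \left(121 + \frac{4}{5}\right) = -2585 + \frac{609}{5} = - \frac{12316}{5}$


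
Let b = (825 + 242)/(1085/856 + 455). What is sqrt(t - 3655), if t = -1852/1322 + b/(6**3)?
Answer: I*sqrt(19739088938743976198670)/2323471185 ≈ 60.468*I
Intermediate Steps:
b = 913352/390565 (b = 1067/(1085*(1/856) + 455) = 1067/(1085/856 + 455) = 1067/(390565/856) = 1067*(856/390565) = 913352/390565 ≈ 2.3385)
t = -9689440421/6970413555 (t = -1852/1322 + 913352/(390565*(6**3)) = -1852*1/1322 + (913352/390565)/216 = -926/661 + (913352/390565)*(1/216) = -926/661 + 114169/10545255 = -9689440421/6970413555 ≈ -1.3901)
sqrt(t - 3655) = sqrt(-9689440421/6970413555 - 3655) = sqrt(-25486550983946/6970413555) = I*sqrt(19739088938743976198670)/2323471185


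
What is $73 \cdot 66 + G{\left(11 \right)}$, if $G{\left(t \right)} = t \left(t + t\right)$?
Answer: $5060$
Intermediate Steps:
$G{\left(t \right)} = 2 t^{2}$ ($G{\left(t \right)} = t 2 t = 2 t^{2}$)
$73 \cdot 66 + G{\left(11 \right)} = 73 \cdot 66 + 2 \cdot 11^{2} = 4818 + 2 \cdot 121 = 4818 + 242 = 5060$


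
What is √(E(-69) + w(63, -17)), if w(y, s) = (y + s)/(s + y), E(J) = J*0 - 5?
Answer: 2*I ≈ 2.0*I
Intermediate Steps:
E(J) = -5 (E(J) = 0 - 5 = -5)
w(y, s) = 1 (w(y, s) = (s + y)/(s + y) = 1)
√(E(-69) + w(63, -17)) = √(-5 + 1) = √(-4) = 2*I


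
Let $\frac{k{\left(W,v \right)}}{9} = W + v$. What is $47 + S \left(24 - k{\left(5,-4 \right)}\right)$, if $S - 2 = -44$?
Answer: $-583$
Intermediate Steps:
$S = -42$ ($S = 2 - 44 = -42$)
$k{\left(W,v \right)} = 9 W + 9 v$ ($k{\left(W,v \right)} = 9 \left(W + v\right) = 9 W + 9 v$)
$47 + S \left(24 - k{\left(5,-4 \right)}\right) = 47 - 42 \left(24 - \left(9 \cdot 5 + 9 \left(-4\right)\right)\right) = 47 - 42 \left(24 - \left(45 - 36\right)\right) = 47 - 42 \left(24 - 9\right) = 47 - 630 = -583$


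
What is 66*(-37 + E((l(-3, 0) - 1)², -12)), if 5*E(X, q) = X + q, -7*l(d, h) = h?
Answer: -12936/5 ≈ -2587.2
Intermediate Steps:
l(d, h) = -h/7
E(X, q) = X/5 + q/5 (E(X, q) = (X + q)/5 = X/5 + q/5)
66*(-37 + E((l(-3, 0) - 1)², -12)) = 66*(-37 + ((-⅐*0 - 1)²/5 + (⅕)*(-12))) = 66*(-37 + ((0 - 1)²/5 - 12/5)) = 66*(-37 + ((⅕)*(-1)² - 12/5)) = 66*(-37 + ((⅕)*1 - 12/5)) = 66*(-37 + (⅕ - 12/5)) = 66*(-37 - 11/5) = 66*(-196/5) = -12936/5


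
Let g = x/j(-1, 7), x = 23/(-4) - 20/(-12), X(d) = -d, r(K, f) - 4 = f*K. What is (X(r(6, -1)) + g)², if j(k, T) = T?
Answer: 289/144 ≈ 2.0069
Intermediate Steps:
r(K, f) = 4 + K*f (r(K, f) = 4 + f*K = 4 + K*f)
x = -49/12 (x = 23*(-¼) - 20*(-1/12) = -23/4 + 5/3 = -49/12 ≈ -4.0833)
g = -7/12 (g = -49/12/7 = -49/12*⅐ = -7/12 ≈ -0.58333)
(X(r(6, -1)) + g)² = (-(4 + 6*(-1)) - 7/12)² = (-(4 - 6) - 7/12)² = (-1*(-2) - 7/12)² = (2 - 7/12)² = (17/12)² = 289/144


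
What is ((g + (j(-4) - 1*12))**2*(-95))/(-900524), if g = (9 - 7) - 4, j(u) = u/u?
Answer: 845/47396 ≈ 0.017828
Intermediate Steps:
j(u) = 1
g = -2 (g = 2 - 4 = -2)
((g + (j(-4) - 1*12))**2*(-95))/(-900524) = ((-2 + (1 - 1*12))**2*(-95))/(-900524) = ((-2 + (1 - 12))**2*(-95))*(-1/900524) = ((-2 - 11)**2*(-95))*(-1/900524) = ((-13)**2*(-95))*(-1/900524) = (169*(-95))*(-1/900524) = -16055*(-1/900524) = 845/47396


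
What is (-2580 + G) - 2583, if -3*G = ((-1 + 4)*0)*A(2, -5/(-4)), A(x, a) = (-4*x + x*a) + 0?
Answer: -5163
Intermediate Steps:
A(x, a) = -4*x + a*x (A(x, a) = (-4*x + a*x) + 0 = -4*x + a*x)
G = 0 (G = -(-1 + 4)*0*2*(-4 - 5/(-4))/3 = -3*0*2*(-4 - 5*(-¼))/3 = -0*2*(-4 + 5/4) = -0*2*(-11/4) = -0*(-11)/2 = -⅓*0 = 0)
(-2580 + G) - 2583 = (-2580 + 0) - 2583 = -2580 - 2583 = -5163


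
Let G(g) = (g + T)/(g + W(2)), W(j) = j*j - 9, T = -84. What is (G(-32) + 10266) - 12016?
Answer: -64634/37 ≈ -1746.9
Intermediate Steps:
W(j) = -9 + j² (W(j) = j² - 9 = -9 + j²)
G(g) = (-84 + g)/(-5 + g) (G(g) = (g - 84)/(g + (-9 + 2²)) = (-84 + g)/(g + (-9 + 4)) = (-84 + g)/(g - 5) = (-84 + g)/(-5 + g))
(G(-32) + 10266) - 12016 = ((-84 - 32)/(-5 - 32) + 10266) - 12016 = (-116/(-37) + 10266) - 12016 = (-1/37*(-116) + 10266) - 12016 = (116/37 + 10266) - 12016 = 379958/37 - 12016 = -64634/37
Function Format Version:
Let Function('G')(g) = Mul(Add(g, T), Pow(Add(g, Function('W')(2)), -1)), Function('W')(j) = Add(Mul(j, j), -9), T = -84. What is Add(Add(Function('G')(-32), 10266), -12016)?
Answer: Rational(-64634, 37) ≈ -1746.9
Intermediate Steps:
Function('W')(j) = Add(-9, Pow(j, 2)) (Function('W')(j) = Add(Pow(j, 2), -9) = Add(-9, Pow(j, 2)))
Function('G')(g) = Mul(Pow(Add(-5, g), -1), Add(-84, g)) (Function('G')(g) = Mul(Add(g, -84), Pow(Add(g, Add(-9, Pow(2, 2))), -1)) = Mul(Add(-84, g), Pow(Add(g, Add(-9, 4)), -1)) = Mul(Add(-84, g), Pow(Add(g, -5), -1)) = Mul(Add(-84, g), Pow(Add(-5, g), -1)) = Mul(Pow(Add(-5, g), -1), Add(-84, g)))
Add(Add(Function('G')(-32), 10266), -12016) = Add(Add(Mul(Pow(Add(-5, -32), -1), Add(-84, -32)), 10266), -12016) = Add(Add(Mul(Pow(-37, -1), -116), 10266), -12016) = Add(Add(Mul(Rational(-1, 37), -116), 10266), -12016) = Add(Add(Rational(116, 37), 10266), -12016) = Add(Rational(379958, 37), -12016) = Rational(-64634, 37)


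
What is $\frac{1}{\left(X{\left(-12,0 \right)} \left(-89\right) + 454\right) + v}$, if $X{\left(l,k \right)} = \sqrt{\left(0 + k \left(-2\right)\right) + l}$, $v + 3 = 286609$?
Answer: $\frac{71765}{20600884663} + \frac{89 i \sqrt{3}}{41201769326} \approx 3.4836 \cdot 10^{-6} + 3.7414 \cdot 10^{-9} i$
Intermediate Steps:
$v = 286606$ ($v = -3 + 286609 = 286606$)
$X{\left(l,k \right)} = \sqrt{l - 2 k}$ ($X{\left(l,k \right)} = \sqrt{\left(0 - 2 k\right) + l} = \sqrt{- 2 k + l} = \sqrt{l - 2 k}$)
$\frac{1}{\left(X{\left(-12,0 \right)} \left(-89\right) + 454\right) + v} = \frac{1}{\left(\sqrt{-12 - 0} \left(-89\right) + 454\right) + 286606} = \frac{1}{\left(\sqrt{-12 + 0} \left(-89\right) + 454\right) + 286606} = \frac{1}{\left(\sqrt{-12} \left(-89\right) + 454\right) + 286606} = \frac{1}{\left(2 i \sqrt{3} \left(-89\right) + 454\right) + 286606} = \frac{1}{\left(- 178 i \sqrt{3} + 454\right) + 286606} = \frac{1}{\left(454 - 178 i \sqrt{3}\right) + 286606} = \frac{1}{287060 - 178 i \sqrt{3}}$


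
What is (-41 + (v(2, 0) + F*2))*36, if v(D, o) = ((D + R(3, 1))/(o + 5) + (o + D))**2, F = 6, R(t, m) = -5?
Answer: -24336/25 ≈ -973.44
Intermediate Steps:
v(D, o) = (D + o + (-5 + D)/(5 + o))**2 (v(D, o) = ((D - 5)/(o + 5) + (o + D))**2 = ((-5 + D)/(5 + o) + (D + o))**2 = (D + o + (-5 + D)/(5 + o))**2)
(-41 + (v(2, 0) + F*2))*36 = (-41 + ((-5 + 0**2 + 5*0 + 6*2 + 2*0)**2/(5 + 0)**2 + 6*2))*36 = (-41 + ((-5 + 0 + 0 + 12 + 0)**2/5**2 + 12))*36 = (-41 + ((1/25)*7**2 + 12))*36 = (-41 + ((1/25)*49 + 12))*36 = (-41 + (49/25 + 12))*36 = (-41 + 349/25)*36 = -676/25*36 = -24336/25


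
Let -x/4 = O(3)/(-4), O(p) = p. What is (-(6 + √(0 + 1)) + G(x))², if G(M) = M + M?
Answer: 1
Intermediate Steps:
x = 3 (x = -12/(-4) = -12*(-1)/4 = -4*(-¾) = 3)
G(M) = 2*M
(-(6 + √(0 + 1)) + G(x))² = (-(6 + √(0 + 1)) + 2*3)² = (-(6 + √1) + 6)² = (-(6 + 1) + 6)² = (-1*7 + 6)² = (-7 + 6)² = (-1)² = 1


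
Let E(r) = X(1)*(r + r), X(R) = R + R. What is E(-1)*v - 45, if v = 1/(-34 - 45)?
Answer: -3551/79 ≈ -44.949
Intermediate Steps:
X(R) = 2*R
E(r) = 4*r (E(r) = (2*1)*(r + r) = 2*(2*r) = 4*r)
v = -1/79 (v = 1/(-79) = -1/79 ≈ -0.012658)
E(-1)*v - 45 = (4*(-1))*(-1/79) - 45 = -4*(-1/79) - 45 = 4/79 - 45 = -3551/79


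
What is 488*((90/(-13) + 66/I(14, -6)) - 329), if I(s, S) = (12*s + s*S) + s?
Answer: -104214352/637 ≈ -1.6360e+5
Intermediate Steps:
I(s, S) = 13*s + S*s (I(s, S) = (12*s + S*s) + s = 13*s + S*s)
488*((90/(-13) + 66/I(14, -6)) - 329) = 488*((90/(-13) + 66/((14*(13 - 6)))) - 329) = 488*((90*(-1/13) + 66/((14*7))) - 329) = 488*((-90/13 + 66/98) - 329) = 488*((-90/13 + 66*(1/98)) - 329) = 488*((-90/13 + 33/49) - 329) = 488*(-3981/637 - 329) = 488*(-213554/637) = -104214352/637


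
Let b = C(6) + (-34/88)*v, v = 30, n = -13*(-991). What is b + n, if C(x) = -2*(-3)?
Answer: 283303/22 ≈ 12877.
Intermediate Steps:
n = 12883
C(x) = 6
b = -123/22 (b = 6 - 34/88*30 = 6 - 34*1/88*30 = 6 - 17/44*30 = 6 - 255/22 = -123/22 ≈ -5.5909)
b + n = -123/22 + 12883 = 283303/22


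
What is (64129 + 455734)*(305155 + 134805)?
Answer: 228718925480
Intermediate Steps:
(64129 + 455734)*(305155 + 134805) = 519863*439960 = 228718925480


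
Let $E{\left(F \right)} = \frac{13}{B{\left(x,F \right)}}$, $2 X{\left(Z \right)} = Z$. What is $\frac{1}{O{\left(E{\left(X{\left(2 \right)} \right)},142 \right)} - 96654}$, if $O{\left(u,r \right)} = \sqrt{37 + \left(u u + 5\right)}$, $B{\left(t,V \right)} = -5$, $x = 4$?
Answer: $- \frac{2416350}{233549891681} - \frac{5 \sqrt{1219}}{233549891681} \approx -1.0347 \cdot 10^{-5}$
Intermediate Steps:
$X{\left(Z \right)} = \frac{Z}{2}$
$E{\left(F \right)} = - \frac{13}{5}$ ($E{\left(F \right)} = \frac{13}{-5} = 13 \left(- \frac{1}{5}\right) = - \frac{13}{5}$)
$O{\left(u,r \right)} = \sqrt{42 + u^{2}}$ ($O{\left(u,r \right)} = \sqrt{37 + \left(u^{2} + 5\right)} = \sqrt{37 + \left(5 + u^{2}\right)} = \sqrt{42 + u^{2}}$)
$\frac{1}{O{\left(E{\left(X{\left(2 \right)} \right)},142 \right)} - 96654} = \frac{1}{\sqrt{42 + \left(- \frac{13}{5}\right)^{2}} - 96654} = \frac{1}{\sqrt{42 + \frac{169}{25}} - 96654} = \frac{1}{\sqrt{\frac{1219}{25}} - 96654} = \frac{1}{\frac{\sqrt{1219}}{5} - 96654} = \frac{1}{-96654 + \frac{\sqrt{1219}}{5}}$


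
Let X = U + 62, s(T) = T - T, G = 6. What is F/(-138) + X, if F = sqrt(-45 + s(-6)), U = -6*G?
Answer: 26 - I*sqrt(5)/46 ≈ 26.0 - 0.04861*I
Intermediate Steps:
s(T) = 0
U = -36 (U = -6*6 = -36)
F = 3*I*sqrt(5) (F = sqrt(-45 + 0) = sqrt(-45) = 3*I*sqrt(5) ≈ 6.7082*I)
X = 26 (X = -36 + 62 = 26)
F/(-138) + X = (3*I*sqrt(5))/(-138) + 26 = (3*I*sqrt(5))*(-1/138) + 26 = -I*sqrt(5)/46 + 26 = 26 - I*sqrt(5)/46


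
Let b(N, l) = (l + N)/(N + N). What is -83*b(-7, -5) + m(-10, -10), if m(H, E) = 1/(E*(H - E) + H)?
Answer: -4987/70 ≈ -71.243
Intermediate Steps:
b(N, l) = (N + l)/(2*N) (b(N, l) = (N + l)/((2*N)) = (N + l)*(1/(2*N)) = (N + l)/(2*N))
m(H, E) = 1/(H + E*(H - E))
-83*b(-7, -5) + m(-10, -10) = -83*(-7 - 5)/(2*(-7)) + 1/(-10 - 1*(-10)² - 10*(-10)) = -83*(-1)*(-12)/(2*7) + 1/(-10 - 1*100 + 100) = -83*6/7 + 1/(-10 - 100 + 100) = -498/7 + 1/(-10) = -498/7 - ⅒ = -4987/70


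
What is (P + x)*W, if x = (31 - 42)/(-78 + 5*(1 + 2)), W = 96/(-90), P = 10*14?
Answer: -141296/945 ≈ -149.52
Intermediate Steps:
P = 140
W = -16/15 (W = 96*(-1/90) = -16/15 ≈ -1.0667)
x = 11/63 (x = -11/(-78 + 5*3) = -11/(-78 + 15) = -11/(-63) = -11*(-1/63) = 11/63 ≈ 0.17460)
(P + x)*W = (140 + 11/63)*(-16/15) = (8831/63)*(-16/15) = -141296/945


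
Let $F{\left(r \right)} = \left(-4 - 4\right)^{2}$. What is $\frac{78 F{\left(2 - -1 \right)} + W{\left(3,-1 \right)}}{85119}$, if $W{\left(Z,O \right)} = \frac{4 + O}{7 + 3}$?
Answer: $\frac{16641}{283730} \approx 0.058651$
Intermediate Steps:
$W{\left(Z,O \right)} = \frac{2}{5} + \frac{O}{10}$ ($W{\left(Z,O \right)} = \frac{4 + O}{10} = \left(4 + O\right) \frac{1}{10} = \frac{2}{5} + \frac{O}{10}$)
$F{\left(r \right)} = 64$ ($F{\left(r \right)} = \left(-8\right)^{2} = 64$)
$\frac{78 F{\left(2 - -1 \right)} + W{\left(3,-1 \right)}}{85119} = \frac{78 \cdot 64 + \left(\frac{2}{5} + \frac{1}{10} \left(-1\right)\right)}{85119} = \left(4992 + \left(\frac{2}{5} - \frac{1}{10}\right)\right) \frac{1}{85119} = \left(4992 + \frac{3}{10}\right) \frac{1}{85119} = \frac{49923}{10} \cdot \frac{1}{85119} = \frac{16641}{283730}$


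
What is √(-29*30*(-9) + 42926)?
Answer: 2*√12689 ≈ 225.29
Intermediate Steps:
√(-29*30*(-9) + 42926) = √(-870*(-9) + 42926) = √(7830 + 42926) = √50756 = 2*√12689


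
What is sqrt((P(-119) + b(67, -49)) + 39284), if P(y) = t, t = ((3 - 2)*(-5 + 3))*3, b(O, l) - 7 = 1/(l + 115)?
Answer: sqrt(171125526)/66 ≈ 198.20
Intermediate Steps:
b(O, l) = 7 + 1/(115 + l) (b(O, l) = 7 + 1/(l + 115) = 7 + 1/(115 + l))
t = -6 (t = (1*(-2))*3 = -2*3 = -6)
P(y) = -6
sqrt((P(-119) + b(67, -49)) + 39284) = sqrt((-6 + (806 + 7*(-49))/(115 - 49)) + 39284) = sqrt((-6 + (806 - 343)/66) + 39284) = sqrt((-6 + (1/66)*463) + 39284) = sqrt((-6 + 463/66) + 39284) = sqrt(67/66 + 39284) = sqrt(2592811/66) = sqrt(171125526)/66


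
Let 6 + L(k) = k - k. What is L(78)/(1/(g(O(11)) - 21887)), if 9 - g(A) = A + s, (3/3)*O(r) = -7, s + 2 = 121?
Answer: 131940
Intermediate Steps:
s = 119 (s = -2 + 121 = 119)
L(k) = -6 (L(k) = -6 + (k - k) = -6 + 0 = -6)
O(r) = -7
g(A) = -110 - A (g(A) = 9 - (A + 119) = 9 - (119 + A) = 9 + (-119 - A) = -110 - A)
L(78)/(1/(g(O(11)) - 21887)) = -(-131982 + 42) = -6/(1/((-110 + 7) - 21887)) = -6/(1/(-103 - 21887)) = -6/(1/(-21990)) = -6/(-1/21990) = -6*(-21990) = 131940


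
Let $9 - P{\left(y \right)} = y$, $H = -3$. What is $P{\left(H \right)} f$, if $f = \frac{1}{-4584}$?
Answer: $- \frac{1}{382} \approx -0.0026178$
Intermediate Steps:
$P{\left(y \right)} = 9 - y$
$f = - \frac{1}{4584} \approx -0.00021815$
$P{\left(H \right)} f = \left(9 - -3\right) \left(- \frac{1}{4584}\right) = \left(9 + 3\right) \left(- \frac{1}{4584}\right) = 12 \left(- \frac{1}{4584}\right) = - \frac{1}{382}$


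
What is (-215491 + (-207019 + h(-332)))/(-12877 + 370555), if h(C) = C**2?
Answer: -156143/178839 ≈ -0.87309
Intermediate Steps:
(-215491 + (-207019 + h(-332)))/(-12877 + 370555) = (-215491 + (-207019 + (-332)**2))/(-12877 + 370555) = (-215491 + (-207019 + 110224))/357678 = (-215491 - 96795)*(1/357678) = -312286*1/357678 = -156143/178839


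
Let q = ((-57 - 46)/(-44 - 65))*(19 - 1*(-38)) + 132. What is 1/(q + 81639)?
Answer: 109/8918910 ≈ 1.2221e-5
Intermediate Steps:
q = 20259/109 (q = (-103/(-109))*(19 + 38) + 132 = -103*(-1/109)*57 + 132 = (103/109)*57 + 132 = 5871/109 + 132 = 20259/109 ≈ 185.86)
1/(q + 81639) = 1/(20259/109 + 81639) = 1/(8918910/109) = 109/8918910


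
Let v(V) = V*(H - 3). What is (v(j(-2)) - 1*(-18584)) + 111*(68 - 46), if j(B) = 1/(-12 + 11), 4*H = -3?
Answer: 84119/4 ≈ 21030.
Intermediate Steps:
H = -¾ (H = (¼)*(-3) = -¾ ≈ -0.75000)
j(B) = -1 (j(B) = 1/(-1) = -1)
v(V) = -15*V/4 (v(V) = V*(-¾ - 3) = V*(-15/4) = -15*V/4)
(v(j(-2)) - 1*(-18584)) + 111*(68 - 46) = (-15/4*(-1) - 1*(-18584)) + 111*(68 - 46) = (15/4 + 18584) + 111*22 = 74351/4 + 2442 = 84119/4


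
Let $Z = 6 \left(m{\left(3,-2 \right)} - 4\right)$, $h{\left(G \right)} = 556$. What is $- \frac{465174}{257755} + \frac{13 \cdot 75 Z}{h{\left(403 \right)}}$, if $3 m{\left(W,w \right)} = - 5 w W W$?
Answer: $\frac{9736474689}{35827945} \approx 271.76$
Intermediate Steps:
$m{\left(W,w \right)} = - \frac{5 w W^{2}}{3}$ ($m{\left(W,w \right)} = \frac{- 5 w W W}{3} = \frac{- 5 w W^{2}}{3} = \frac{\left(-5\right) w W^{2}}{3} = - \frac{5 w W^{2}}{3}$)
$Z = 156$ ($Z = 6 \left(\left(- \frac{5}{3}\right) \left(-2\right) 3^{2} - 4\right) = 6 \left(\left(- \frac{5}{3}\right) \left(-2\right) 9 - 4\right) = 6 \left(30 - 4\right) = 6 \cdot 26 = 156$)
$- \frac{465174}{257755} + \frac{13 \cdot 75 Z}{h{\left(403 \right)}} = - \frac{465174}{257755} + \frac{13 \cdot 75 \cdot 156}{556} = \left(-465174\right) \frac{1}{257755} + 975 \cdot 156 \cdot \frac{1}{556} = - \frac{465174}{257755} + 152100 \cdot \frac{1}{556} = - \frac{465174}{257755} + \frac{38025}{139} = \frac{9736474689}{35827945}$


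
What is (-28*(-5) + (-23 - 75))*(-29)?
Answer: -1218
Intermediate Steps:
(-28*(-5) + (-23 - 75))*(-29) = (140 - 98)*(-29) = 42*(-29) = -1218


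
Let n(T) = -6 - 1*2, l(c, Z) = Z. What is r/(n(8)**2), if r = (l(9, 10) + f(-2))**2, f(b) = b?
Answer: 1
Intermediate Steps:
n(T) = -8 (n(T) = -6 - 2 = -8)
r = 64 (r = (10 - 2)**2 = 8**2 = 64)
r/(n(8)**2) = 64/((-8)**2) = 64/64 = 64*(1/64) = 1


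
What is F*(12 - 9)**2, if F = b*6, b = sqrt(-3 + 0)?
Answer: 54*I*sqrt(3) ≈ 93.531*I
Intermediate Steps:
b = I*sqrt(3) (b = sqrt(-3) = I*sqrt(3) ≈ 1.732*I)
F = 6*I*sqrt(3) (F = (I*sqrt(3))*6 = 6*I*sqrt(3) ≈ 10.392*I)
F*(12 - 9)**2 = (6*I*sqrt(3))*(12 - 9)**2 = (6*I*sqrt(3))*3**2 = (6*I*sqrt(3))*9 = 54*I*sqrt(3)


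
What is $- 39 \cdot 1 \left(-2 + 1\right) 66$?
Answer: $2574$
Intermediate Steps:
$- 39 \cdot 1 \left(-2 + 1\right) 66 = - 39 \cdot 1 \left(-1\right) 66 = \left(-39\right) \left(-1\right) 66 = 39 \cdot 66 = 2574$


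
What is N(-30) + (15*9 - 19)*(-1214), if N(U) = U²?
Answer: -139924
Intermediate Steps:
N(-30) + (15*9 - 19)*(-1214) = (-30)² + (15*9 - 19)*(-1214) = 900 + (135 - 19)*(-1214) = 900 + 116*(-1214) = 900 - 140824 = -139924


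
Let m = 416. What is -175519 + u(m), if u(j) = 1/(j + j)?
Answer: -146031807/832 ≈ -1.7552e+5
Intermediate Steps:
u(j) = 1/(2*j)
-175519 + u(m) = -175519 + (1/2)/416 = -175519 + (1/2)*(1/416) = -175519 + 1/832 = -146031807/832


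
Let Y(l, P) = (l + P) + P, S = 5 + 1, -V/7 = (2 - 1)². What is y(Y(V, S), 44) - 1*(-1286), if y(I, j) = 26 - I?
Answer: 1307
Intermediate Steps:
V = -7 (V = -7*(2 - 1)² = -7*1² = -7*1 = -7)
S = 6
Y(l, P) = l + 2*P (Y(l, P) = (P + l) + P = l + 2*P)
y(Y(V, S), 44) - 1*(-1286) = (26 - (-7 + 2*6)) - 1*(-1286) = (26 - (-7 + 12)) + 1286 = (26 - 1*5) + 1286 = (26 - 5) + 1286 = 21 + 1286 = 1307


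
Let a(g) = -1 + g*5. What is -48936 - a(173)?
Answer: -49800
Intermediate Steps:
a(g) = -1 + 5*g
-48936 - a(173) = -48936 - (-1 + 5*173) = -48936 - (-1 + 865) = -48936 - 1*864 = -48936 - 864 = -49800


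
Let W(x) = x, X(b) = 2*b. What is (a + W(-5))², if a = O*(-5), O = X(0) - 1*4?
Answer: 225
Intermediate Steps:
O = -4 (O = 2*0 - 1*4 = 0 - 4 = -4)
a = 20 (a = -4*(-5) = 20)
(a + W(-5))² = (20 - 5)² = 15² = 225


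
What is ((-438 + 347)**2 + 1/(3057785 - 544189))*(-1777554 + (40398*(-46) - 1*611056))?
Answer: -44199986962281943/1256798 ≈ -3.5169e+10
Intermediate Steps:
((-438 + 347)**2 + 1/(3057785 - 544189))*(-1777554 + (40398*(-46) - 1*611056)) = ((-91)**2 + 1/2513596)*(-1777554 + (-1858308 - 611056)) = (8281 + 1/2513596)*(-1777554 - 2469364) = (20815088477/2513596)*(-4246918) = -44199986962281943/1256798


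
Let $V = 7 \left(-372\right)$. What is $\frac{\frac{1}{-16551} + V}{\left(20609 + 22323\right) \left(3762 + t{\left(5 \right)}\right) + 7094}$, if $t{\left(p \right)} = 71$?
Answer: $- \frac{8619761}{544744552590} \approx -1.5823 \cdot 10^{-5}$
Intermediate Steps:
$V = -2604$
$\frac{\frac{1}{-16551} + V}{\left(20609 + 22323\right) \left(3762 + t{\left(5 \right)}\right) + 7094} = \frac{\frac{1}{-16551} - 2604}{\left(20609 + 22323\right) \left(3762 + 71\right) + 7094} = \frac{- \frac{1}{16551} - 2604}{42932 \cdot 3833 + 7094} = - \frac{43098805}{16551 \left(164558356 + 7094\right)} = - \frac{43098805}{16551 \cdot 164565450} = \left(- \frac{43098805}{16551}\right) \frac{1}{164565450} = - \frac{8619761}{544744552590}$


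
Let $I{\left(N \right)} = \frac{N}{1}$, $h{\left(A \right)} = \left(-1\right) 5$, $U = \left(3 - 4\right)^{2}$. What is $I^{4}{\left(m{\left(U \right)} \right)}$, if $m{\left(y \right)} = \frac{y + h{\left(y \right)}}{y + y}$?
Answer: $16$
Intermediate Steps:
$U = 1$ ($U = \left(-1\right)^{2} = 1$)
$h{\left(A \right)} = -5$
$m{\left(y \right)} = \frac{-5 + y}{2 y}$ ($m{\left(y \right)} = \frac{y - 5}{y + y} = \frac{-5 + y}{2 y}$)
$I{\left(N \right)} = N$ ($I{\left(N \right)} = N 1 = N$)
$I^{4}{\left(m{\left(U \right)} \right)} = \left(\frac{-5 + 1}{2 \cdot 1}\right)^{4} = \left(\frac{1}{2} \cdot 1 \left(-4\right)\right)^{4} = \left(-2\right)^{4} = 16$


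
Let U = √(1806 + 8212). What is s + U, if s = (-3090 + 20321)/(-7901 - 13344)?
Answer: -17231/21245 + √10018 ≈ 99.279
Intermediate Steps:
U = √10018 ≈ 100.09
s = -17231/21245 (s = 17231/(-21245) = 17231*(-1/21245) = -17231/21245 ≈ -0.81106)
s + U = -17231/21245 + √10018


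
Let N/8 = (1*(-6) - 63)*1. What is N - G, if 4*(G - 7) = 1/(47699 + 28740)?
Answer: -170917605/305756 ≈ -559.00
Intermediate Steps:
N = -552 (N = 8*((1*(-6) - 63)*1) = 8*((-6 - 63)*1) = 8*(-69*1) = 8*(-69) = -552)
G = 2140293/305756 (G = 7 + 1/(4*(47699 + 28740)) = 7 + (¼)/76439 = 7 + (¼)*(1/76439) = 7 + 1/305756 = 2140293/305756 ≈ 7.0000)
N - G = -552 - 1*2140293/305756 = -552 - 2140293/305756 = -170917605/305756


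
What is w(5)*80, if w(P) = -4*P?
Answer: -1600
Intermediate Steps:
w(5)*80 = -4*5*80 = -20*80 = -1600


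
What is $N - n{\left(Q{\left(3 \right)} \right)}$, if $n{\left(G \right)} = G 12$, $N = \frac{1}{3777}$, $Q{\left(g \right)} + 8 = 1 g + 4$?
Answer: $\frac{45325}{3777} \approx 12.0$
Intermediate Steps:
$Q{\left(g \right)} = -4 + g$ ($Q{\left(g \right)} = -8 + \left(1 g + 4\right) = -8 + \left(g + 4\right) = -8 + \left(4 + g\right) = -4 + g$)
$N = \frac{1}{3777} \approx 0.00026476$
$n{\left(G \right)} = 12 G$
$N - n{\left(Q{\left(3 \right)} \right)} = \frac{1}{3777} - 12 \left(-4 + 3\right) = \frac{1}{3777} - 12 \left(-1\right) = \frac{1}{3777} - -12 = \frac{1}{3777} + 12 = \frac{45325}{3777}$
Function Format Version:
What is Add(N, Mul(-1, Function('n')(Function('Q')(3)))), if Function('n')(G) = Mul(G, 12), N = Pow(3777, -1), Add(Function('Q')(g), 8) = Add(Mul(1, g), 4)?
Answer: Rational(45325, 3777) ≈ 12.000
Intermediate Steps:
Function('Q')(g) = Add(-4, g) (Function('Q')(g) = Add(-8, Add(Mul(1, g), 4)) = Add(-8, Add(g, 4)) = Add(-8, Add(4, g)) = Add(-4, g))
N = Rational(1, 3777) ≈ 0.00026476
Function('n')(G) = Mul(12, G)
Add(N, Mul(-1, Function('n')(Function('Q')(3)))) = Add(Rational(1, 3777), Mul(-1, Mul(12, Add(-4, 3)))) = Add(Rational(1, 3777), Mul(-1, Mul(12, -1))) = Add(Rational(1, 3777), Mul(-1, -12)) = Add(Rational(1, 3777), 12) = Rational(45325, 3777)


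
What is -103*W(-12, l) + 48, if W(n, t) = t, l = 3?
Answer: -261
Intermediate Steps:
-103*W(-12, l) + 48 = -103*3 + 48 = -309 + 48 = -261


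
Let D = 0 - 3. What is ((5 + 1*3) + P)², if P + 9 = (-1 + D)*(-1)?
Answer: 9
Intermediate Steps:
D = -3
P = -5 (P = -9 + (-1 - 3)*(-1) = -9 - 4*(-1) = -9 + 4 = -5)
((5 + 1*3) + P)² = ((5 + 1*3) - 5)² = ((5 + 3) - 5)² = (8 - 5)² = 3² = 9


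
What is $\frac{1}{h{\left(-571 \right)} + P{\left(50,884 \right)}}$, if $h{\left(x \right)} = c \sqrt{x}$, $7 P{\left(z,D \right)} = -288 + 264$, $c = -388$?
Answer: $- \frac{21}{526508894} + \frac{4753 i \sqrt{571}}{1053017788} \approx -3.9885 \cdot 10^{-8} + 0.00010786 i$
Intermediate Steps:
$P{\left(z,D \right)} = - \frac{24}{7}$ ($P{\left(z,D \right)} = \frac{-288 + 264}{7} = \frac{1}{7} \left(-24\right) = - \frac{24}{7}$)
$h{\left(x \right)} = - 388 \sqrt{x}$
$\frac{1}{h{\left(-571 \right)} + P{\left(50,884 \right)}} = \frac{1}{- 388 \sqrt{-571} - \frac{24}{7}} = \frac{1}{- 388 i \sqrt{571} - \frac{24}{7}} = \frac{1}{- \frac{24}{7} - 388 i \sqrt{571}}$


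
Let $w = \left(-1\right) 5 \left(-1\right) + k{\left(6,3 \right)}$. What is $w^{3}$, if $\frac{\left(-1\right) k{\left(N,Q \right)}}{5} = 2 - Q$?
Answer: $1000$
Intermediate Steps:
$k{\left(N,Q \right)} = -10 + 5 Q$ ($k{\left(N,Q \right)} = - 5 \left(2 - Q\right) = -10 + 5 Q$)
$w = 10$ ($w = \left(-1\right) 5 \left(-1\right) + \left(-10 + 5 \cdot 3\right) = \left(-5\right) \left(-1\right) + \left(-10 + 15\right) = 5 + 5 = 10$)
$w^{3} = 10^{3} = 1000$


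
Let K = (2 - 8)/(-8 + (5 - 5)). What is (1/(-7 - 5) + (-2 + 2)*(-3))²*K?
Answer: 1/192 ≈ 0.0052083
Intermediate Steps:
K = ¾ (K = -6/(-8 + 0) = -6/(-8) = -6*(-⅛) = ¾ ≈ 0.75000)
(1/(-7 - 5) + (-2 + 2)*(-3))²*K = (1/(-7 - 5) + (-2 + 2)*(-3))²*(¾) = (1/(-12) + 0*(-3))²*(¾) = (-1/12 + 0)²*(¾) = (-1/12)²*(¾) = (1/144)*(¾) = 1/192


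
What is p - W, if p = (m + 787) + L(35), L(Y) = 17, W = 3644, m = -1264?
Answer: -4104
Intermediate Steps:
p = -460 (p = (-1264 + 787) + 17 = -477 + 17 = -460)
p - W = -460 - 1*3644 = -460 - 3644 = -4104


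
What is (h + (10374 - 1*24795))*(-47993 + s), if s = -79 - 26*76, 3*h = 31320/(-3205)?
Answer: 462741255552/641 ≈ 7.2191e+8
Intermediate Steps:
h = -2088/641 (h = (31320/(-3205))/3 = (31320*(-1/3205))/3 = (⅓)*(-6264/641) = -2088/641 ≈ -3.2574)
s = -2055 (s = -79 - 1976 = -2055)
(h + (10374 - 1*24795))*(-47993 + s) = (-2088/641 + (10374 - 1*24795))*(-47993 - 2055) = (-2088/641 + (10374 - 24795))*(-50048) = (-2088/641 - 14421)*(-50048) = -9245949/641*(-50048) = 462741255552/641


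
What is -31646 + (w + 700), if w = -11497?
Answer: -42443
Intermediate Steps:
-31646 + (w + 700) = -31646 + (-11497 + 700) = -31646 - 10797 = -42443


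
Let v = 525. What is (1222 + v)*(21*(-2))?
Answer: -73374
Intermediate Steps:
(1222 + v)*(21*(-2)) = (1222 + 525)*(21*(-2)) = 1747*(-42) = -73374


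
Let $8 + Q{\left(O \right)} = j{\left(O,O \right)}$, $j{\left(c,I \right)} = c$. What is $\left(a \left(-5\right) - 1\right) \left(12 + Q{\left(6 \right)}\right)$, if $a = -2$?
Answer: $90$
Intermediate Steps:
$Q{\left(O \right)} = -8 + O$
$\left(a \left(-5\right) - 1\right) \left(12 + Q{\left(6 \right)}\right) = \left(\left(-2\right) \left(-5\right) - 1\right) \left(12 + \left(-8 + 6\right)\right) = \left(10 - 1\right) \left(12 - 2\right) = 9 \cdot 10 = 90$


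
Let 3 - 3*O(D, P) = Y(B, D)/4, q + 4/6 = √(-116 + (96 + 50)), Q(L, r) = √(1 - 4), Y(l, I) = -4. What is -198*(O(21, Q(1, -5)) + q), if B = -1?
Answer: -132 - 198*√30 ≈ -1216.5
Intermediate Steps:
Q(L, r) = I*√3 (Q(L, r) = √(-3) = I*√3)
q = -⅔ + √30 (q = -⅔ + √(-116 + (96 + 50)) = -⅔ + √(-116 + 146) = -⅔ + √30 ≈ 4.8106)
O(D, P) = 4/3 (O(D, P) = 1 - (-4)/(3*4) = 1 - ⅓*(-1) = 1 + ⅓ = 4/3)
-198*(O(21, Q(1, -5)) + q) = -198*(4/3 + (-⅔ + √30)) = -198*(⅔ + √30) = -132 - 198*√30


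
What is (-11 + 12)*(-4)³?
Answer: -64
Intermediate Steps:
(-11 + 12)*(-4)³ = 1*(-64) = -64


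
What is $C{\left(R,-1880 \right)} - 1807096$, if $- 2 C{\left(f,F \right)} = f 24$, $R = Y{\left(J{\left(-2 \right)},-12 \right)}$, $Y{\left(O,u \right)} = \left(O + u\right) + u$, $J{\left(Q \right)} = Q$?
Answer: $-1806784$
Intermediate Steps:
$Y{\left(O,u \right)} = O + 2 u$
$R = -26$ ($R = -2 + 2 \left(-12\right) = -2 - 24 = -26$)
$C{\left(f,F \right)} = - 12 f$ ($C{\left(f,F \right)} = - \frac{f 24}{2} = - \frac{24 f}{2} = - 12 f$)
$C{\left(R,-1880 \right)} - 1807096 = \left(-12\right) \left(-26\right) - 1807096 = 312 - 1807096 = -1806784$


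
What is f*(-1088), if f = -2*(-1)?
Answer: -2176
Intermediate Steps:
f = 2
f*(-1088) = 2*(-1088) = -2176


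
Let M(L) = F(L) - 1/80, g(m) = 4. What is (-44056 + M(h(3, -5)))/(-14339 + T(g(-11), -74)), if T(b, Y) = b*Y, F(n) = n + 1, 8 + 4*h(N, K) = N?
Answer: 3524501/1170800 ≈ 3.0103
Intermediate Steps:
h(N, K) = -2 + N/4
F(n) = 1 + n
M(L) = 79/80 + L (M(L) = (1 + L) - 1/80 = 79/80 + L)
T(b, Y) = Y*b
(-44056 + M(h(3, -5)))/(-14339 + T(g(-11), -74)) = (-44056 + (79/80 + (-2 + (¼)*3)))/(-14339 - 74*4) = (-44056 + (79/80 + (-2 + ¾)))/(-14339 - 296) = (-44056 + (79/80 - 5/4))/(-14635) = (-44056 - 21/80)*(-1/14635) = -3524501/80*(-1/14635) = 3524501/1170800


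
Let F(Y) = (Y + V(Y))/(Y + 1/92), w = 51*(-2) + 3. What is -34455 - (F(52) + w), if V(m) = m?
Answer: -164403028/4785 ≈ -34358.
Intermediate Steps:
w = -99 (w = -102 + 3 = -99)
F(Y) = 2*Y/(1/92 + Y) (F(Y) = (Y + Y)/(Y + 1/92) = (2*Y)/(Y + 1/92) = (2*Y)/(1/92 + Y) = 2*Y/(1/92 + Y))
-34455 - (F(52) + w) = -34455 - (184*52/(1 + 92*52) - 99) = -34455 - (184*52/(1 + 4784) - 99) = -34455 - (184*52/4785 - 99) = -34455 - (184*52*(1/4785) - 99) = -34455 - (9568/4785 - 99) = -34455 - 1*(-464147/4785) = -34455 + 464147/4785 = -164403028/4785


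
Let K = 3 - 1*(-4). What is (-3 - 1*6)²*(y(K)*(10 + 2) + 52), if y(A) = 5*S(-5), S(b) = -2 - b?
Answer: 18792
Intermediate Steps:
K = 7 (K = 3 + 4 = 7)
y(A) = 15 (y(A) = 5*(-2 - 1*(-5)) = 5*(-2 + 5) = 5*3 = 15)
(-3 - 1*6)²*(y(K)*(10 + 2) + 52) = (-3 - 1*6)²*(15*(10 + 2) + 52) = (-3 - 6)²*(15*12 + 52) = (-9)²*(180 + 52) = 81*232 = 18792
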